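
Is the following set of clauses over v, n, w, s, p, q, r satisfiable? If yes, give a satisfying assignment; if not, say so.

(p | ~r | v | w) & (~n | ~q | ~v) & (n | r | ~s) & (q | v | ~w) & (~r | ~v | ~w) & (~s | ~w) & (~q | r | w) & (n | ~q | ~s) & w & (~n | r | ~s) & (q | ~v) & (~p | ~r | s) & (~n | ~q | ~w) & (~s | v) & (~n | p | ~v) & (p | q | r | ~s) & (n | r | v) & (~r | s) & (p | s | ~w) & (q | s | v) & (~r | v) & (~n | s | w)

v = True, n = False, w = True, s = False, p = True, q = True, r = False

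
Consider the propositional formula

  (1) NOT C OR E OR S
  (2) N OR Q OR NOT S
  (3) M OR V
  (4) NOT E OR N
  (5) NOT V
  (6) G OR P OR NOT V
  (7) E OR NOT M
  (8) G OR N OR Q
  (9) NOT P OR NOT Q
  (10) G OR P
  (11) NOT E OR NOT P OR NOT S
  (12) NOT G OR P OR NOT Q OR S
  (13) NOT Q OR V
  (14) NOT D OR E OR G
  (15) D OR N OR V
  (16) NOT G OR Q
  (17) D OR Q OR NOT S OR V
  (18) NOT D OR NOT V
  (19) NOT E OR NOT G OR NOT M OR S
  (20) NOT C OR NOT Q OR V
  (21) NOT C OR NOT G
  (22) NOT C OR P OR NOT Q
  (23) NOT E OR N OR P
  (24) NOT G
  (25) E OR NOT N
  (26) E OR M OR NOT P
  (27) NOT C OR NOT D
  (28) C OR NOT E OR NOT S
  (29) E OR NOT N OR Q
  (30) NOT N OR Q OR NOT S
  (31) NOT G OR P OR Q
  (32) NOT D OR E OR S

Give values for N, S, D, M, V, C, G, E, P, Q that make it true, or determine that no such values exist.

N = True; S = False; D = False; M = True; V = False; C = True; G = False; E = True; P = True; Q = False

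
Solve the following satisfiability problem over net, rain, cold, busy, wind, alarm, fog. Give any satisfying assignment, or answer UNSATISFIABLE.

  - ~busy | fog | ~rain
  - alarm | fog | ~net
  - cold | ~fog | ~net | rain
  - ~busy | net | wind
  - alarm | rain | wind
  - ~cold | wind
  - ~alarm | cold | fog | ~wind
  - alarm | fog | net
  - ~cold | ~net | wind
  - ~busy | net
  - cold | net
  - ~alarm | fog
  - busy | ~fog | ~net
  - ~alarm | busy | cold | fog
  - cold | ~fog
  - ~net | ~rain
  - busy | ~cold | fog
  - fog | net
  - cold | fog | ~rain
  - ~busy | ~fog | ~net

net = False, rain = True, cold = True, busy = False, wind = True, alarm = True, fog = True

Set net = False.
  then (~busy | net) forces busy = False.
  then (cold | net) forces cold = True.
  then (busy | ~cold | fog) forces fog = True.
  then (~cold | wind) forces wind = True.
Set rain = True.
Set alarm = True.
All clauses satisfied.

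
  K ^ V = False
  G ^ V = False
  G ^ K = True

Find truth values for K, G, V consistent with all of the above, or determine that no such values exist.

No satisfying assignment exists.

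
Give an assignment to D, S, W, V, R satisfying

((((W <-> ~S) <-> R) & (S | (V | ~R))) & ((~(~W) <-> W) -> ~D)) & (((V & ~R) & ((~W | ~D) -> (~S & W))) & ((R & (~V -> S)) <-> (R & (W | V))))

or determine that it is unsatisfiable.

UNSATISFIABLE

Case R = True: the conjunct ~R is False.
Case R = False: the formula simplifies to (~((W <-> ~S)) & ((~(~W) <-> W) -> ~D)) & (V & ((~W | ~D) -> (~S & W))).
  W = True: simplifies to (~(~S) & ~D) & (V & (~D -> ~S)).
    S = True: simplifies to ~D & (V & D).
      D = True: the conjunct ~D is False.
      D = False: the conjunct D is False.
    S = False: the conjunct ~(~S) becomes ~(~False) = False.
  W = False: the conjunct (~W | ~D) -> (~S & W) becomes (True | ~D) -> (~S & False) = False.
Both cases fail — unsatisfiable.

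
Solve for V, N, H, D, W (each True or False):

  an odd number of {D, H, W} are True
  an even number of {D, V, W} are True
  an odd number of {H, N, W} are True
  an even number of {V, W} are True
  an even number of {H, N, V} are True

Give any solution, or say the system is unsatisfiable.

Adding constraints 3, 4, 5 mod 2: every variable appears an even number of times on the left, so the left side is 0.
But the right sides sum to 1 (mod 2). 0 ≠ 1 — the system is inconsistent.

Unsatisfiable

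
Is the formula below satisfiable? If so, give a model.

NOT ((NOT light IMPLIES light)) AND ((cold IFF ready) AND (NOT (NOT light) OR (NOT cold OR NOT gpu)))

light: False; gpu: False; ready: False; cold: False

  NOT ((NOT light IMPLIES light)) = True
    NOT light IMPLIES light = False
      NOT light = True
  (cold IFF ready) AND (NOT (NOT light) OR (NOT cold OR NOT gpu)) = True
    cold IFF ready = True
    NOT (NOT light) OR (NOT cold OR NOT gpu) = True
      NOT (NOT light) = False
        NOT light = True
      NOT cold OR NOT gpu = True
        NOT cold = True
        NOT gpu = True
Both conjuncts True, so the formula holds.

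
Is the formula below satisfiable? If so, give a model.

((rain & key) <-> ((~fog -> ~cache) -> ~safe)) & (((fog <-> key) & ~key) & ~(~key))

Case key = True: the conjunct ~key is False.
Case key = False: the conjunct ~(~key) becomes ~(~False) = False.
Both cases fail — unsatisfiable.

The formula is unsatisfiable.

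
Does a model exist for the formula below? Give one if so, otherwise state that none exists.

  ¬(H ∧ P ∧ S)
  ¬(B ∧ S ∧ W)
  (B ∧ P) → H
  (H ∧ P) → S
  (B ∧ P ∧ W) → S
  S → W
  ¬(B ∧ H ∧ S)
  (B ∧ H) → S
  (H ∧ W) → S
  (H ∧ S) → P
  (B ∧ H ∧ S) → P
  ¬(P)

W = False, B = True, P = False, S = False, H = False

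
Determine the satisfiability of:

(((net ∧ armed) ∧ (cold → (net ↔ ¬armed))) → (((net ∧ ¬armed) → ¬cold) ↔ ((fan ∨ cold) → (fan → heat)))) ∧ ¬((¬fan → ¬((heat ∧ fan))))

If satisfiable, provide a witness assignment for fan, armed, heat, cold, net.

The formula is unsatisfiable.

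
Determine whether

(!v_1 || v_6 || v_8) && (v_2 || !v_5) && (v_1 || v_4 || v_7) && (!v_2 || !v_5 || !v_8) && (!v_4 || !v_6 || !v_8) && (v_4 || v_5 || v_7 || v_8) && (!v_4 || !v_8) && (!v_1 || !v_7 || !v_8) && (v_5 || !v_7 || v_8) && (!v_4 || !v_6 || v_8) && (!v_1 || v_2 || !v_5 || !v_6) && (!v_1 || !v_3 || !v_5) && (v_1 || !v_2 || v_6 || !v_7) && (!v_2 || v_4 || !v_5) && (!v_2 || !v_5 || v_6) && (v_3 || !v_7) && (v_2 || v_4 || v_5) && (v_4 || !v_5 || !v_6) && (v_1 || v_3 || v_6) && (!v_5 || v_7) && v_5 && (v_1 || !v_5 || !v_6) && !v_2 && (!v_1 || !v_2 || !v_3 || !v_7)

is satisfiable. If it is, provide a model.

No satisfying assignment exists.

Case v_2 = True:
  Clause (!v_2) is falsified — contradiction.
Case v_2 = False:
  (v_2 || !v_5) forces v_5 = False.
  Clause (v_5) is falsified — contradiction.
Both cases fail, so the formula is unsatisfiable.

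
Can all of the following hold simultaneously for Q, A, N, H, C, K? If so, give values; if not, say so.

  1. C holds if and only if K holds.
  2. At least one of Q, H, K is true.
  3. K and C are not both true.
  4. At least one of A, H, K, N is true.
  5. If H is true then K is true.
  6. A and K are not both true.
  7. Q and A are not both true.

Q = True; A = False; N = True; H = False; C = False; K = False

  (1) C=F, K=F — same ✓
  (2) {Q, H, K}: 1 true — at least one ✓
  (3) K=F, C=F — not both ✓
  (4) {A, H, K, N}: 1 true — at least one ✓
  (5) H=F ⇒ K: vacuous ✓
  (6) A=F, K=F — not both ✓
  (7) Q=T, A=F — not both ✓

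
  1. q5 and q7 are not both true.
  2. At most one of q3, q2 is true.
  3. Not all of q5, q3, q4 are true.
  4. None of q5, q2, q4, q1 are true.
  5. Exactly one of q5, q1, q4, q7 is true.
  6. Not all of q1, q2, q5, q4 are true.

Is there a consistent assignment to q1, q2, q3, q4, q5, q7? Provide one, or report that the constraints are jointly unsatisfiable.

q1: False; q2: False; q3: False; q4: False; q5: False; q7: True

  (1) q5=F, q7=T — not both ✓
  (2) {q3, q2}: 0 true — at most one ✓
  (3) {q5, q3, q4}: 0/3 true — not all ✓
  (4) {q5, q2, q4, q1}: 0 true — none ✓
  (5) {q5, q1, q4, q7}: 1 true — exactly one ✓
  (6) {q1, q2, q5, q4}: 0/4 true — not all ✓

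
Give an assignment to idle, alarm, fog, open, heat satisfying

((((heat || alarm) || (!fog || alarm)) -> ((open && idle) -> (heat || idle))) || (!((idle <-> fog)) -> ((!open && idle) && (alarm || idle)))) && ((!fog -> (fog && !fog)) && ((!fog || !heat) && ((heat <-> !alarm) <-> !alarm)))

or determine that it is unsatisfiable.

Unsatisfiable — no assignment works.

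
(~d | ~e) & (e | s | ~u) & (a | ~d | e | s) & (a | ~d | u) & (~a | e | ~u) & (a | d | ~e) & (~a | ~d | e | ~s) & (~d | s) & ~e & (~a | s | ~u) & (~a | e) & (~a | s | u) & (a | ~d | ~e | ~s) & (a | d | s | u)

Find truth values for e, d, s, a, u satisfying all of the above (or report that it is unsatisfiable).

e: False, d: False, s: True, a: False, u: True

Unit clause (~e) forces e = False.
In (~a | e) only ~a is left, so a = False.
Set d = False.
Try s = False:
  (e | s | ~u) forces u = False.
  clause (a | d | s | u) is falsified — backtrack.
So s = True.
Set u = True.
All clauses satisfied.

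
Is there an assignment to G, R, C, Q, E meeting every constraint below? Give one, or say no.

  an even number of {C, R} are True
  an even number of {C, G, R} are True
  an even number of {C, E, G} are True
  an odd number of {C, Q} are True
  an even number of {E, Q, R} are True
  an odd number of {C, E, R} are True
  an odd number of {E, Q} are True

G = False, R = True, C = True, Q = False, E = True

{C, R}: 2 true → even ✓
{C, G, R}: 2 true → even ✓
{C, E, G}: 2 true → even ✓
{C, Q}: 1 true → odd ✓
{E, Q, R}: 2 true → even ✓
{C, E, R}: 3 true → odd ✓
{E, Q}: 1 true → odd ✓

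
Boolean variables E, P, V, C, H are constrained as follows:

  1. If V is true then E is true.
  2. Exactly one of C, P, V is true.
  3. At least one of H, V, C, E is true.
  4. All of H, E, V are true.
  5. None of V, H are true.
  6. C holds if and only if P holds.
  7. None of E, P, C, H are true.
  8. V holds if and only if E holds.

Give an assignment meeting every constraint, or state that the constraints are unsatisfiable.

Case E = True:
  Constraint (7) is violated (E=T) — contradiction.
Case E = False:
  Constraint (4) is violated (E=F) — contradiction.
Both cases fail — unsatisfiable.

Unsatisfiable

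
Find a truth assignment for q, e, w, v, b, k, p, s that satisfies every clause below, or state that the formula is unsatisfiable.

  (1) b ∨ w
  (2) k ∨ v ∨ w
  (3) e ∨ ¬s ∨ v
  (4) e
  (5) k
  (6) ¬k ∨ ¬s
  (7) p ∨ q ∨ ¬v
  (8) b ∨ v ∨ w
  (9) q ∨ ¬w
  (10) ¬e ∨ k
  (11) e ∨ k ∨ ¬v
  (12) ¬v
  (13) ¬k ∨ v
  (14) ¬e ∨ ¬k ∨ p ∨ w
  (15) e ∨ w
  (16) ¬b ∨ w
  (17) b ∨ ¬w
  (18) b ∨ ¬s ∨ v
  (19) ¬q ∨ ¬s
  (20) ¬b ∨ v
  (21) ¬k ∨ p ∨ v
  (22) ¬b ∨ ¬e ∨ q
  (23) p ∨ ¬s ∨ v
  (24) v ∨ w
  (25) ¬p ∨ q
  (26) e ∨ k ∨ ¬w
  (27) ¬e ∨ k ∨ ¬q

Case v = True:
  Clause (¬v) is falsified — contradiction.
Case v = False:
  (e) forces e = True.
  (k) forces k = True.
  Clause (¬k ∨ v) is falsified — contradiction.
Both cases fail, so the formula is unsatisfiable.

Unsatisfiable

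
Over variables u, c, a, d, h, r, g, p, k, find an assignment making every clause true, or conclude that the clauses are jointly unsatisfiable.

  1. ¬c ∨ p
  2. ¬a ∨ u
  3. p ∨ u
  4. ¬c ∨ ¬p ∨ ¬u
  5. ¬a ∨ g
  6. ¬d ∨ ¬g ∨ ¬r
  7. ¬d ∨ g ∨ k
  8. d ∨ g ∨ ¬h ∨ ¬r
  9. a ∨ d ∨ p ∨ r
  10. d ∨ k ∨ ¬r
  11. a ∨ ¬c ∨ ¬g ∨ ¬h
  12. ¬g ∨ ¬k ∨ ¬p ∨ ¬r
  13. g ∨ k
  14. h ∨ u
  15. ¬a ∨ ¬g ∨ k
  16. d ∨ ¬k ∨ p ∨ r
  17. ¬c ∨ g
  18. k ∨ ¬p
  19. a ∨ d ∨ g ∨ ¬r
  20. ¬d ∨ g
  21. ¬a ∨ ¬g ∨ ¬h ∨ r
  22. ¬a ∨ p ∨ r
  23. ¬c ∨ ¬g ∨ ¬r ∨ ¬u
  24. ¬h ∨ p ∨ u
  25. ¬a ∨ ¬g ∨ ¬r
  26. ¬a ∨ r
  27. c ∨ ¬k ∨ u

u: True, c: False, a: False, d: False, h: False, r: True, g: True, p: False, k: True

Set u = True.
Try c = True:
  (¬c ∨ p) forces p = True.
  clause (¬c ∨ ¬p ∨ ¬u) is falsified — backtrack.
So c = False.
Set a = False.
Set d = False.
Set h = False.
Set r = True.
  then (d ∨ k ∨ ¬r) forces k = True.
  then (a ∨ d ∨ g ∨ ¬r) forces g = True.
  then (¬g ∨ ¬k ∨ ¬p ∨ ¬r) forces p = False.
All clauses satisfied.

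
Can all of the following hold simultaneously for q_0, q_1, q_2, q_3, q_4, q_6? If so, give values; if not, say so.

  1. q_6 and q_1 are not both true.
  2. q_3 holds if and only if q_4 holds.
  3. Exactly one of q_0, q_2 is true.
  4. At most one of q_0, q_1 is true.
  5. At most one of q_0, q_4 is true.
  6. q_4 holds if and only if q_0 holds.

q_0 = False, q_1 = False, q_2 = True, q_3 = False, q_4 = False, q_6 = False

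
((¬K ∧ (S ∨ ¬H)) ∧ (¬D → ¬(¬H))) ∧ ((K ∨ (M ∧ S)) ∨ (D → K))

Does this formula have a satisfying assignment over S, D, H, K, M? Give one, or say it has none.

S: True, D: False, H: True, K: False, M: False

  (¬K ∧ (S ∨ ¬H)) ∧ (¬D → ¬(¬H)) = True
    ¬K ∧ (S ∨ ¬H) = True
      ¬K = True
      S ∨ ¬H = True
        ¬H = False
    ¬D → ¬(¬H) = True
      ¬D = True
      ¬(¬H) = True
        ¬H = False
  (K ∨ (M ∧ S)) ∨ (D → K) = True
    K ∨ (M ∧ S) = False
      M ∧ S = False
    D → K = True
Both conjuncts True, so the formula holds.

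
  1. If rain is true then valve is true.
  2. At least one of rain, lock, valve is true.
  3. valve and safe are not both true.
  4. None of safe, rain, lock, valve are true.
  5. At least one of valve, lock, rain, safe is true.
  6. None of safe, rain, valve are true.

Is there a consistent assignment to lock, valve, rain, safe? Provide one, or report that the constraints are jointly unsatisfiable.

Case valve = True:
  Constraint (4) is violated (valve=T) — contradiction.
Case valve = False:
  (1) with valve=F forces rain = False.
  (2) with rain=F, valve=F forces lock = True.
  Constraint (4) is violated (lock=T) — contradiction.
Both cases fail — unsatisfiable.

Unsatisfiable — no assignment works.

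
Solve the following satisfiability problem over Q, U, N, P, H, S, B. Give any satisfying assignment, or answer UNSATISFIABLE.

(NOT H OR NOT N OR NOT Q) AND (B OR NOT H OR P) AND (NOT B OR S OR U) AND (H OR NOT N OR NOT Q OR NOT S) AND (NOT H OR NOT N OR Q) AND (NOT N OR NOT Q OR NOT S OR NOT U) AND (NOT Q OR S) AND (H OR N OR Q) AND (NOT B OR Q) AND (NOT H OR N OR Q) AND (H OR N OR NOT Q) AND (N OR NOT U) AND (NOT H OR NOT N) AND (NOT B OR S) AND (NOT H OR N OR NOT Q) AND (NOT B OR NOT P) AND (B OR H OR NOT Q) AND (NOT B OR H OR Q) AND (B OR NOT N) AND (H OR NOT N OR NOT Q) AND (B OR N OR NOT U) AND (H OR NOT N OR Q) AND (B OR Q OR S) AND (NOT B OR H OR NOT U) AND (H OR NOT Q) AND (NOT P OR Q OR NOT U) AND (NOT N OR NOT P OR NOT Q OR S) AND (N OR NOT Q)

Unsatisfiable

Case H = True:
  (NOT H OR NOT N) forces N = False.
  (NOT H OR N OR Q) forces Q = True.
  Clause (NOT H OR N OR NOT Q) is falsified — contradiction.
Case H = False:
  (H OR NOT Q) forces Q = False.
  (H OR N OR Q) forces N = True.
  Clause (H OR NOT N OR Q) is falsified — contradiction.
Both cases fail, so the formula is unsatisfiable.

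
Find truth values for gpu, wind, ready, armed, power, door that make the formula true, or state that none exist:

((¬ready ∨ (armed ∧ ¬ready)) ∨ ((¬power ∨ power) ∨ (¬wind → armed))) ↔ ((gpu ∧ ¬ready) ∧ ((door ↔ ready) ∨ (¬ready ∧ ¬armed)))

gpu: True; wind: True; ready: False; armed: True; power: True; door: False

  ((¬ready ∨ (armed ∧ ¬ready)) ∨ ((¬power ∨ power) ∨ (¬wind → armed))) ↔ ((gpu ∧ ¬ready) ∧ ((door ↔ ready) ∨ (¬ready ∧ ¬armed))) = True
    (¬ready ∨ (armed ∧ ¬ready)) ∨ ((¬power ∨ power) ∨ (¬wind → armed)) = True
      ¬ready ∨ (armed ∧ ¬ready) = True
        ¬ready = True
        armed ∧ ¬ready = True
          ¬ready = True
      (¬power ∨ power) ∨ (¬wind → armed) = True
        ¬power ∨ power = True
          ¬power = False
        ¬wind → armed = True
          ¬wind = False
    (gpu ∧ ¬ready) ∧ ((door ↔ ready) ∨ (¬ready ∧ ¬armed)) = True
      gpu ∧ ¬ready = True
        ¬ready = True
      (door ↔ ready) ∨ (¬ready ∧ ¬armed) = True
        door ↔ ready = True
        ¬ready ∧ ¬armed = False
          ¬ready = True
          ¬armed = False
The formula evaluates to True.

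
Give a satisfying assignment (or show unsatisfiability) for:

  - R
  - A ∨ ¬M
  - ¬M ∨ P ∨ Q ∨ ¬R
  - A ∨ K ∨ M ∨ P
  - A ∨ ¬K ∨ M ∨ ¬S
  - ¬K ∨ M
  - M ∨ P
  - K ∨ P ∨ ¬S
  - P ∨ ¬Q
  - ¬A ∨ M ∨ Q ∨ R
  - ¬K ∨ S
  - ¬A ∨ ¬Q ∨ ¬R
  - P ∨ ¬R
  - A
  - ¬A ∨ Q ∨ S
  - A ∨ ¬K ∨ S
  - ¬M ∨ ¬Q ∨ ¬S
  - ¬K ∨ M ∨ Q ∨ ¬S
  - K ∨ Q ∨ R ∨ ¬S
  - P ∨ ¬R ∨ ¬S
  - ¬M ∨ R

Unit clause (R) forces R = True.
In (P ∨ ¬R) only P is left, so P = True.
Unit clause (A) forces A = True.
In (¬A ∨ ¬Q ∨ ¬R) only ¬Q is left, so Q = False.
In (¬A ∨ Q ∨ S) only S is left, so S = True.
Set K = True.
  then (¬K ∨ M) forces M = True.
All clauses satisfied.

P: True; K: True; M: True; A: True; S: True; R: True; Q: False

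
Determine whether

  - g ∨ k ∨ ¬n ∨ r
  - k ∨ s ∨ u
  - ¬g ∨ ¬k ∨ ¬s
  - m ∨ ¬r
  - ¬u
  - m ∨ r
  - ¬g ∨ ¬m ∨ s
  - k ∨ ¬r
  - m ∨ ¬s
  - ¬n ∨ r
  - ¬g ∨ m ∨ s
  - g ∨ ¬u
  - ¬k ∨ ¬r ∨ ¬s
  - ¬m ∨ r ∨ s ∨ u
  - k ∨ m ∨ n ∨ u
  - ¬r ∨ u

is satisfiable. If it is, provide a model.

Unit clause (¬u) forces u = False.
In (¬r ∨ u) only ¬r is left, so r = False.
In (m ∨ r) only m is left, so m = True.
In (¬n ∨ r) only ¬n is left, so n = False.
In (¬m ∨ r ∨ s ∨ u) only s is left, so s = True.
Set g = True.
  then (¬g ∨ ¬k ∨ ¬s) forces k = False.
All clauses satisfied.

u = False, s = True, n = False, g = True, r = False, k = False, m = True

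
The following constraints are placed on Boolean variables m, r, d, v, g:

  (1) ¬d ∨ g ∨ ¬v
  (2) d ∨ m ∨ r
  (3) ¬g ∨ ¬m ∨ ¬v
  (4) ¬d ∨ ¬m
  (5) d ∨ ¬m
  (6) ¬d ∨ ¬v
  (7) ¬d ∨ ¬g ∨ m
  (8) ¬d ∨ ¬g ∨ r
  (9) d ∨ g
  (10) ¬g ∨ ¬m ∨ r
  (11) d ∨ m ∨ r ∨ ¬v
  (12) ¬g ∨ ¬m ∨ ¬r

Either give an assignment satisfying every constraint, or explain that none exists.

m = False, r = False, d = True, v = False, g = False

Try m = True:
  (¬d ∨ ¬m) forces d = False.
  clause (d ∨ ¬m) is falsified — backtrack.
So m = False.
Set r = False.
  then (d ∨ m ∨ r) forces d = True.
  then (¬d ∨ ¬v) forces v = False.
  then (¬d ∨ ¬g ∨ m) forces g = False.
All clauses satisfied.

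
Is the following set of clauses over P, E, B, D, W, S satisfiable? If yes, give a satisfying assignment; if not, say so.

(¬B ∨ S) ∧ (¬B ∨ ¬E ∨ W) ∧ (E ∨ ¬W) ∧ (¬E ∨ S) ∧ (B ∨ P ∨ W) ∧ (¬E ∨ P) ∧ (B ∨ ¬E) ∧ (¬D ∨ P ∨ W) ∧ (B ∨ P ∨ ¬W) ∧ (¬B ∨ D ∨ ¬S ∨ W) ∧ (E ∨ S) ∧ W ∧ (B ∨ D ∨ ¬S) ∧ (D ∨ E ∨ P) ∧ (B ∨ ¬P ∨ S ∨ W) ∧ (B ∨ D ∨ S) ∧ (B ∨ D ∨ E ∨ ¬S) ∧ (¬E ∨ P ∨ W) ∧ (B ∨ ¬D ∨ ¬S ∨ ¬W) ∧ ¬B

The formula is unsatisfiable.

Case B = True:
  Clause (¬B) is falsified — contradiction.
Case B = False:
  (B ∨ ¬E) forces E = False.
  (E ∨ ¬W) forces W = False.
  Clause (W) is falsified — contradiction.
Both cases fail, so the formula is unsatisfiable.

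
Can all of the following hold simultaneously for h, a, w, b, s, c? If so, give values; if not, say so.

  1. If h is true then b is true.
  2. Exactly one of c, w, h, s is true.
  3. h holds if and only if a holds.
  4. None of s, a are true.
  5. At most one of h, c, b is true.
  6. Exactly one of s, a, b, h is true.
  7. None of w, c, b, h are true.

Case b = True:
  Constraint (7) is violated (b=T) — contradiction.
Case b = False:
  (1) with b=F forces h = False.
  (3) with h=F forces a = False.
  (4) forces s = False.
  Constraint (6) is violated (s=F, a=F, b=F, h=F) — contradiction.
Both cases fail — unsatisfiable.

Unsatisfiable — no assignment works.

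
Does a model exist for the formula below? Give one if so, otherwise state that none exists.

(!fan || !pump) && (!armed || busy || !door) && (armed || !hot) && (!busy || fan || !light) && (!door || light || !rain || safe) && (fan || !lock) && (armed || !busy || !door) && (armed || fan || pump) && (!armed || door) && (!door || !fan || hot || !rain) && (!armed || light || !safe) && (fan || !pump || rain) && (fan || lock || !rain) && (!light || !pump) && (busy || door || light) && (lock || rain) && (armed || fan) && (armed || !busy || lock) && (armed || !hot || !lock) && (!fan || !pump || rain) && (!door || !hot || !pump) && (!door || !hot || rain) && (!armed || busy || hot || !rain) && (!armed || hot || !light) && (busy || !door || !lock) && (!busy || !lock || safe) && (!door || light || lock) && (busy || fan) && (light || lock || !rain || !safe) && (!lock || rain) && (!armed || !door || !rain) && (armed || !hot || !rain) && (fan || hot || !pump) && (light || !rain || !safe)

Set light = True.
  then (!light || !pump) forces pump = False.
Set busy = False.
  then (busy || fan) forces fan = True.
Try rain = False:
  (lock || rain) forces lock = True.
  clause (!lock || rain) is falsified — backtrack.
So rain = True.
Set lock = True.
  then (busy || !door || !lock) forces door = False.
  then (!armed || door) forces armed = False.
  then (armed || !hot || !lock) forces hot = False.
Set safe = True.
All clauses satisfied.

light = True, busy = False, rain = True, lock = True, fan = True, armed = False, hot = False, pump = False, safe = True, door = False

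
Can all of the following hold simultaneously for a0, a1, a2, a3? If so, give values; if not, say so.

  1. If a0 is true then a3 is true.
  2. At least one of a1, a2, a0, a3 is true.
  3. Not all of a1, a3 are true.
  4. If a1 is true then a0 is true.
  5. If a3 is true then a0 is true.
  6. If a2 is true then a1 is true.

a0: True, a1: False, a2: False, a3: True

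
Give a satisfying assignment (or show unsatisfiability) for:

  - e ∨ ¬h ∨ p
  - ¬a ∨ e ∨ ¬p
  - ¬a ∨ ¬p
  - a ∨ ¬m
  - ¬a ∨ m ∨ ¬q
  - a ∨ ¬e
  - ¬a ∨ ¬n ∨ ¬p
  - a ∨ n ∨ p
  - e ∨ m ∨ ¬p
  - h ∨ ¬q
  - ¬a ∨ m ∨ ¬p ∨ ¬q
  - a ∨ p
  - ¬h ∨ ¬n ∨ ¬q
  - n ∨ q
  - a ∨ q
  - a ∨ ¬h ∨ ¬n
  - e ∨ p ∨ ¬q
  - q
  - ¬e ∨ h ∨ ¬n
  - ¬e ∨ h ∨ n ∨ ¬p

Unit clause (q) forces q = True.
In (h ∨ ¬q) only h is left, so h = True.
In (¬h ∨ ¬n ∨ ¬q) only ¬n is left, so n = False.
Set a = True.
  then (¬a ∨ ¬p) forces p = False.
  then (¬a ∨ m ∨ ¬q) forces m = True.
  then (e ∨ p ∨ ¬q) forces e = True.
All clauses satisfied.

a=T, p=F, q=T, n=F, h=T, m=T, e=T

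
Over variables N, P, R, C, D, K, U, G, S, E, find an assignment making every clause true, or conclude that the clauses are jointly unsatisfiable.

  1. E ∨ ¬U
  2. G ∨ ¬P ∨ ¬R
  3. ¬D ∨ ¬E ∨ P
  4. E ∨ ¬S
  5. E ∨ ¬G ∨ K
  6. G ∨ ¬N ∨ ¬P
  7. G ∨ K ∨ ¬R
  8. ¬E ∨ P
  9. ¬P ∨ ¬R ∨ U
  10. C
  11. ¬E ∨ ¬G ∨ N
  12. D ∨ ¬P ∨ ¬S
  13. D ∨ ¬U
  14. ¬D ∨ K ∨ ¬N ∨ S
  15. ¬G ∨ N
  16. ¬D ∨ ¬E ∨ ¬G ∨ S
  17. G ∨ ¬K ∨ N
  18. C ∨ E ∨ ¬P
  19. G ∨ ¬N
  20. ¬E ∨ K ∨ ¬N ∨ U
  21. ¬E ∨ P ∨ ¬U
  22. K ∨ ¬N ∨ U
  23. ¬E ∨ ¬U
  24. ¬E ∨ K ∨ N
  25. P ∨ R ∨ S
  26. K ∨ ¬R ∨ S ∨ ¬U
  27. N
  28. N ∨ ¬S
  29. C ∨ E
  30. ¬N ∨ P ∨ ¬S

Unit clause (C) forces C = True.
Unit clause (N) forces N = True.
In (G ∨ ¬N) only G is left, so G = True.
Set P = False.
  then (¬E ∨ P) forces E = False.
  then (¬N ∨ P ∨ ¬S) forces S = False.
  then (E ∨ ¬U) forces U = False.
  then (E ∨ ¬G ∨ K) forces K = True.
  then (P ∨ R ∨ S) forces R = True.
Set D = True.
All clauses satisfied.

N: True, P: False, R: True, C: True, D: True, K: True, U: False, G: True, S: False, E: False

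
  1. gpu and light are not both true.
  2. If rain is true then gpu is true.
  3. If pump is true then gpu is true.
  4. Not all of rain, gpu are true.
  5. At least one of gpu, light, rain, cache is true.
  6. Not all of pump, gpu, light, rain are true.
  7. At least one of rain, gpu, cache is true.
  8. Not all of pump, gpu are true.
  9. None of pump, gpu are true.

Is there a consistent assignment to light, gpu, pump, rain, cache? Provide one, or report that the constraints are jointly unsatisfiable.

light = True, gpu = False, pump = False, rain = False, cache = True

  (1) gpu=F, light=T — not both ✓
  (2) rain=F ⇒ gpu: vacuous ✓
  (3) pump=F ⇒ gpu: vacuous ✓
  (4) {rain, gpu}: 0/2 true — not all ✓
  (5) {gpu, light, rain, cache}: 2 true — at least one ✓
  (6) {pump, gpu, light, rain}: 1/4 true — not all ✓
  (7) {rain, gpu, cache}: 1 true — at least one ✓
  (8) {pump, gpu}: 0/2 true — not all ✓
  (9) {pump, gpu}: 0 true — none ✓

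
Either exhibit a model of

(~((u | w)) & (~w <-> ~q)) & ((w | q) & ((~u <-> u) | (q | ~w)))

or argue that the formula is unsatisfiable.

UNSATISFIABLE

Case w = True: the conjunct ~((u | w)) becomes ~((u | True)) = False.
Case w = False: the formula simplifies to (~u & ~q) & q.
  q = True: the conjunct ~q is False.
  q = False: the conjunct q is False.
Both cases fail — unsatisfiable.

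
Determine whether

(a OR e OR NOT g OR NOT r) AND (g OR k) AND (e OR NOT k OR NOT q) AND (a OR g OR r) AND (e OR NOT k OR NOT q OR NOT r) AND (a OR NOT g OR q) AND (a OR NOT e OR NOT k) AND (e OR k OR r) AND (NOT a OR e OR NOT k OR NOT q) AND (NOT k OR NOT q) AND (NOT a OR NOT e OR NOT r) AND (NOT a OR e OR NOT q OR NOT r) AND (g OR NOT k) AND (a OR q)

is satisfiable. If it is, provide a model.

e: True; a: False; q: True; g: True; k: False; r: True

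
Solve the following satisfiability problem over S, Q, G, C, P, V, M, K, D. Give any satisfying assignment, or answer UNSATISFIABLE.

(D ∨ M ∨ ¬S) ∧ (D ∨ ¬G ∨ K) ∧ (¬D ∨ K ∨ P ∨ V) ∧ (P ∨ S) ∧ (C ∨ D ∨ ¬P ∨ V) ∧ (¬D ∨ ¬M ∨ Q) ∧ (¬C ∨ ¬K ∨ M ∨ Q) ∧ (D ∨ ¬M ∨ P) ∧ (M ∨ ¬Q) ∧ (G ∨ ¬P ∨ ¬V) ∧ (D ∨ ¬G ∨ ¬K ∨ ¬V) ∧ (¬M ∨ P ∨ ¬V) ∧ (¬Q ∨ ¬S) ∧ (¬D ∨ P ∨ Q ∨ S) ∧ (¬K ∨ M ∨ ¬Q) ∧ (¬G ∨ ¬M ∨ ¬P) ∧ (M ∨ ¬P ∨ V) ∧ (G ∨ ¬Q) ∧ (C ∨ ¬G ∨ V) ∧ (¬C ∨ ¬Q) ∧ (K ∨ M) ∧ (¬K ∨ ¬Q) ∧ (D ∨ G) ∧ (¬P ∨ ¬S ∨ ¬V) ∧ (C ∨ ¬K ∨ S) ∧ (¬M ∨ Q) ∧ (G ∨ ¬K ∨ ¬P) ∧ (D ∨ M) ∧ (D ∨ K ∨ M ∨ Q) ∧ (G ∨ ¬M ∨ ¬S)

S=T, Q=F, G=T, C=F, P=F, V=T, M=F, K=T, D=T

Set S = True.
  then (¬Q ∨ ¬S) forces Q = False.
  then (¬M ∨ Q) forces M = False.
  then (D ∨ M) forces D = True.
  then (K ∨ M) forces K = True.
  then (¬C ∨ ¬K ∨ M ∨ Q) forces C = False.
Set G = True.
  then (C ∨ ¬G ∨ V) forces V = True.
  then (¬P ∨ ¬S ∨ ¬V) forces P = False.
All clauses satisfied.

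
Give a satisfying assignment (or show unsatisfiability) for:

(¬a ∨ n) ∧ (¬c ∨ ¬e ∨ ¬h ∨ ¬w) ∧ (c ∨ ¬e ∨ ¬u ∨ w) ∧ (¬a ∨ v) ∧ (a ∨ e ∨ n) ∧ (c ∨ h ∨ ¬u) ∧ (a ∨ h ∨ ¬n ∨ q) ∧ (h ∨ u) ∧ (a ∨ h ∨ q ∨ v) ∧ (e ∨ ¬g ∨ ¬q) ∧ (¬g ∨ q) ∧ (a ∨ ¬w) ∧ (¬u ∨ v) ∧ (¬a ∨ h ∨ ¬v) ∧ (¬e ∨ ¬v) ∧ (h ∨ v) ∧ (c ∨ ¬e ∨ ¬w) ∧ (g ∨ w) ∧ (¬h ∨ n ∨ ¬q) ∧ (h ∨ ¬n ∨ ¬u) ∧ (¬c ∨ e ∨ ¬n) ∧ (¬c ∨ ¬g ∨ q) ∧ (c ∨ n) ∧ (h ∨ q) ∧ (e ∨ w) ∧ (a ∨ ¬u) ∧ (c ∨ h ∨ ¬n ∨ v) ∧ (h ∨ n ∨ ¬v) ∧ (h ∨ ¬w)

v = False, u = False, e = True, g = True, c = True, n = True, w = False, a = False, h = True, q = True

Set v = False.
  then (¬a ∨ v) forces a = False.
  then (a ∨ ¬w) forces w = False.
  then (¬u ∨ v) forces u = False.
  then (h ∨ v) forces h = True.
  then (g ∨ w) forces g = True.
  then (e ∨ w) forces e = True.
  then (¬g ∨ q) forces q = True.
  then (¬h ∨ n ∨ ¬q) forces n = True.
Set c = True.
All clauses satisfied.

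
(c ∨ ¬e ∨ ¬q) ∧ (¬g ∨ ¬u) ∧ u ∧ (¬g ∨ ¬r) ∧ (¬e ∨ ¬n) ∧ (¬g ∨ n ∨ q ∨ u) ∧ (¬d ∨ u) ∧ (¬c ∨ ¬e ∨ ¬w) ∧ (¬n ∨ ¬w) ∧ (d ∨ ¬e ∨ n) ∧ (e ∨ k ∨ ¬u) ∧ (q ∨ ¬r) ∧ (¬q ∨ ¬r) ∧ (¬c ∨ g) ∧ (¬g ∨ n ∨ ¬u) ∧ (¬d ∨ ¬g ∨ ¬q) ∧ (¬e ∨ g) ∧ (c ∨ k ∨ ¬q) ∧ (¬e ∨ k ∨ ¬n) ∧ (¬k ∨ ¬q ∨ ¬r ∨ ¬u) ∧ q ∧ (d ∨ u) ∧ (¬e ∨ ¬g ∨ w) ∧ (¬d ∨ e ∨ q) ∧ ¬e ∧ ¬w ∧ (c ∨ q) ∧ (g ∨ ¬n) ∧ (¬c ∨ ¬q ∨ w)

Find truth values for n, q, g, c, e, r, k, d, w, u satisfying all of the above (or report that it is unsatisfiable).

n: False, q: True, g: False, c: False, e: False, r: False, k: True, d: False, w: False, u: True

Unit clause (u) forces u = True.
Unit clause (q) forces q = True.
Unit clause (¬e) forces e = False.
Unit clause (¬w) forces w = False.
In (¬c ∨ ¬q ∨ w) only ¬c is left, so c = False.
In (¬g ∨ ¬u) only ¬g is left, so g = False.
In (e ∨ k ∨ ¬u) only k is left, so k = True.
In (¬q ∨ ¬r) only ¬r is left, so r = False.
In (g ∨ ¬n) only ¬n is left, so n = False.
Set d = False.
All clauses satisfied.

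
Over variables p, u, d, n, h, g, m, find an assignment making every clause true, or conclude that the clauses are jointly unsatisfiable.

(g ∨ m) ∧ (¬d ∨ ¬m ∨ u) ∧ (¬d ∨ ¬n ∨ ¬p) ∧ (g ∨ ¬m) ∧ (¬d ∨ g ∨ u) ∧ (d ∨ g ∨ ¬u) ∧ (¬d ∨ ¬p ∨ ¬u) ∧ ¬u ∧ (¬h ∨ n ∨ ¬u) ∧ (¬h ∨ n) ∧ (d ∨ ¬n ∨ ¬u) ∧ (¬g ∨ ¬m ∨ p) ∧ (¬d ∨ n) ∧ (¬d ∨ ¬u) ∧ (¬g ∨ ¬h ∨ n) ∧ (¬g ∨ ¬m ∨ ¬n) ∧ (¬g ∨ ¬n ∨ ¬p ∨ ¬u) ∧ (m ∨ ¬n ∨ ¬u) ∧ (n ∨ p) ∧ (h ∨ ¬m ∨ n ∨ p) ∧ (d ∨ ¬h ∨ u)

p = True; u = False; d = False; n = True; h = False; g = True; m = False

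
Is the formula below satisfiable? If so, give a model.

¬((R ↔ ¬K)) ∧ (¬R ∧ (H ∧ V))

R = False, K = False, H = True, V = True

  ¬((R ↔ ¬K)) = True
    R ↔ ¬K = False
      ¬K = True
  ¬R ∧ (H ∧ V) = True
    ¬R = True
    H ∧ V = True
Both conjuncts True, so the formula holds.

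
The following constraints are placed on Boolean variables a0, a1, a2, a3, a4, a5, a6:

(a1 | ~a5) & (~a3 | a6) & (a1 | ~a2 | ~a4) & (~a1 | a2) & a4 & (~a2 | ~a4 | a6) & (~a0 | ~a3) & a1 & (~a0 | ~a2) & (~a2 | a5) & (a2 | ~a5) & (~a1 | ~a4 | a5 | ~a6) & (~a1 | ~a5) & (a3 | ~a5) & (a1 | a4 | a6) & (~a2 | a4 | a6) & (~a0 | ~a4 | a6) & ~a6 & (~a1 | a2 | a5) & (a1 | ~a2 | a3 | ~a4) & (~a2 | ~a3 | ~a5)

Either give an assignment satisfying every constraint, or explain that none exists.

Case a1 = True:
  (~a1 | a2) forces a2 = True.
  (a4) forces a4 = True.
  (~a2 | ~a4 | a6) forces a6 = True.
  Clause (~a6) is falsified — contradiction.
Case a1 = False:
  Clause (a1) is falsified — contradiction.
Both cases fail, so the formula is unsatisfiable.

No satisfying assignment exists.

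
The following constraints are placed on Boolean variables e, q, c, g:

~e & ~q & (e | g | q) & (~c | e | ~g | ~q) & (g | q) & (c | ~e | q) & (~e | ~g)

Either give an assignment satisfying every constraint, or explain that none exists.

e=F, q=F, c=F, g=T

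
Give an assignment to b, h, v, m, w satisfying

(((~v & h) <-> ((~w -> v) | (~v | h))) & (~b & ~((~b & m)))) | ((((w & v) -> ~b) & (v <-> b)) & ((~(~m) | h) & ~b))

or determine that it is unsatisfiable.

b = False, h = True, v = False, m = False, w = True

  (((~v & h) <-> ((~w -> v) | (~v | h))) & (~b & ~((~b & m)))) | ((((w & v) -> ~b) & (v <-> b)) & ((~(~m) | h) & ~b)) = True
    ((~v & h) <-> ((~w -> v) | (~v | h))) & (~b & ~((~b & m))) = True
      (~v & h) <-> ((~w -> v) | (~v | h)) = True
        ~v & h = True
          ~v = True
        (~w -> v) | (~v | h) = True
          ~w -> v = True
            ~w = False
          ~v | h = True
            ~v = True
      ~b & ~((~b & m)) = True
        ~b = True
        ~((~b & m)) = True
          ~b & m = False
            ~b = True
    (((w & v) -> ~b) & (v <-> b)) & ((~(~m) | h) & ~b) = True
      ((w & v) -> ~b) & (v <-> b) = True
        (w & v) -> ~b = True
          w & v = False
          ~b = True
        v <-> b = True
      (~(~m) | h) & ~b = True
        ~(~m) | h = True
          ~(~m) = False
            ~m = True
        ~b = True
The formula evaluates to True.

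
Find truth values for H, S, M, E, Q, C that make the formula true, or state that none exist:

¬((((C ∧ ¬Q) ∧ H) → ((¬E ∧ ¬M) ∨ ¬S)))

H: True, S: True, M: True, E: False, Q: False, C: True

  ¬((((C ∧ ¬Q) ∧ H) → ((¬E ∧ ¬M) ∨ ¬S))) = True
    ((C ∧ ¬Q) ∧ H) → ((¬E ∧ ¬M) ∨ ¬S) = False
      (C ∧ ¬Q) ∧ H = True
        C ∧ ¬Q = True
          ¬Q = True
      (¬E ∧ ¬M) ∨ ¬S = False
        ¬E ∧ ¬M = False
          ¬E = True
          ¬M = False
        ¬S = False
The formula evaluates to True.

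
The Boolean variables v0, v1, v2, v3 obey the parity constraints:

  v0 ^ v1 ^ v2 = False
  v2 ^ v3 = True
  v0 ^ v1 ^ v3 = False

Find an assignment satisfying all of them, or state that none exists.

Unsatisfiable

Adding constraints 1, 2, 3 mod 2: every variable appears an even number of times on the left, so the left side is 0.
But the right sides sum to 1 (mod 2). 0 ≠ 1 — the system is inconsistent.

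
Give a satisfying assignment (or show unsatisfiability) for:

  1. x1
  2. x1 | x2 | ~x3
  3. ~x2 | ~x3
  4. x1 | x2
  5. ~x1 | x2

Unit clause (x1) forces x1 = True.
In (~x1 | x2) only x2 is left, so x2 = True.
In (~x2 | ~x3) only ~x3 is left, so x3 = False.
All clauses satisfied.

x1 = True, x2 = True, x3 = False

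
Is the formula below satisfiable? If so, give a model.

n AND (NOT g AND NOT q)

q = False, g = False, n = True

  NOT g AND NOT q = True
    NOT g = True
    NOT q = True
Both conjuncts True, so the formula holds.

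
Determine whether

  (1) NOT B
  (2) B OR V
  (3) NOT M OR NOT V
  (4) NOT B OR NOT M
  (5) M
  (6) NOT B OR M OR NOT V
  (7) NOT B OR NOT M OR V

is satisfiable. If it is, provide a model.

Case B = True:
  Clause (NOT B) is falsified — contradiction.
Case B = False:
  (B OR V) forces V = True.
  (NOT M OR NOT V) forces M = False.
  Clause (M) is falsified — contradiction.
Both cases fail, so the formula is unsatisfiable.

No satisfying assignment exists.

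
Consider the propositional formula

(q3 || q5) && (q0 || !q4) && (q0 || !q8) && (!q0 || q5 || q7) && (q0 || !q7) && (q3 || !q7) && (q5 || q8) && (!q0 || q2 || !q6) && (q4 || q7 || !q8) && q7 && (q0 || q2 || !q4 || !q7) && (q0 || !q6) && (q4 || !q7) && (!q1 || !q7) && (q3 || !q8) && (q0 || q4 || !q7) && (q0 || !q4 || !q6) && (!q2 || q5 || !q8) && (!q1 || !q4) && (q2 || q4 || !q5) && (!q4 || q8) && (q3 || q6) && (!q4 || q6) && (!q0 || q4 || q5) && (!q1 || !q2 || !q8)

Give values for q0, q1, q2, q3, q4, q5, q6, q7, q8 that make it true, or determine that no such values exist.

Unit clause (q7) forces q7 = True.
In (q4 || !q7) only q4 is left, so q4 = True.
In (!q1 || !q7) only !q1 is left, so q1 = False.
In (!q4 || q8) only q8 is left, so q8 = True.
In (!q4 || q6) only q6 is left, so q6 = True.
In (q0 || !q4) only q0 is left, so q0 = True.
In (q3 || !q7) only q3 is left, so q3 = True.
In (!q0 || q2 || !q6) only q2 is left, so q2 = True.
In (!q2 || q5 || !q8) only q5 is left, so q5 = True.
All clauses satisfied.

q0=T, q1=F, q2=T, q3=T, q4=T, q5=T, q6=T, q7=T, q8=T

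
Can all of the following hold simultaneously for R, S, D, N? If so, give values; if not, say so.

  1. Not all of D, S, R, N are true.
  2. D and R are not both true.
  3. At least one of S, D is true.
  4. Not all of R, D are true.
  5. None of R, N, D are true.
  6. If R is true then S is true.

R: False, S: True, D: False, N: False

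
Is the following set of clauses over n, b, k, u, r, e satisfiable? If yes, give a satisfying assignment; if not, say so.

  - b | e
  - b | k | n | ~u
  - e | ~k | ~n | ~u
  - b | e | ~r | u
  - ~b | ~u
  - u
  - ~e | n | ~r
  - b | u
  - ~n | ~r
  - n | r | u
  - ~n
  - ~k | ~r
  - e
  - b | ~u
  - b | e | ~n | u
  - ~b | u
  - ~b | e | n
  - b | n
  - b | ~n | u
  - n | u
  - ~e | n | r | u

Unsatisfiable

Case u = True:
  (~b | ~u) forces b = False.
  Clause (b | ~u) is falsified — contradiction.
Case u = False:
  Clause (u) is falsified — contradiction.
Both cases fail, so the formula is unsatisfiable.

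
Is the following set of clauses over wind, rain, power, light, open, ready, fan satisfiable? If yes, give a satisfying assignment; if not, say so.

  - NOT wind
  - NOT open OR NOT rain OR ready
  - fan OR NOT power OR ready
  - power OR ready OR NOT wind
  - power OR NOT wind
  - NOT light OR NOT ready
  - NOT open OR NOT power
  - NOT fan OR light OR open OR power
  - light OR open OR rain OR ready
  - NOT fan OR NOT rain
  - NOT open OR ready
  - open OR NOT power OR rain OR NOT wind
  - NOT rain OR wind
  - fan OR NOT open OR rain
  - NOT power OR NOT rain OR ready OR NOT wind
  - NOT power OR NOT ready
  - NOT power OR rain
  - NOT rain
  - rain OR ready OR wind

wind: False, rain: False, power: False, light: False, open: False, ready: True, fan: False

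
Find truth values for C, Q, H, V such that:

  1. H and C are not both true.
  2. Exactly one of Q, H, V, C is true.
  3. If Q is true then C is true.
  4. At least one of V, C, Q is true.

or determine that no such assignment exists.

C: True, Q: False, H: False, V: False

  (1) H=F, C=T — not both ✓
  (2) {Q, H, V, C}: 1 true — exactly one ✓
  (3) Q=F ⇒ C: vacuous ✓
  (4) {V, C, Q}: 1 true — at least one ✓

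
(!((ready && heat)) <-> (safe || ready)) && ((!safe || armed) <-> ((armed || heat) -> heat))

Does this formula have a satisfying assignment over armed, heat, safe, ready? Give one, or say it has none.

armed = False; heat = False; safe = False; ready = True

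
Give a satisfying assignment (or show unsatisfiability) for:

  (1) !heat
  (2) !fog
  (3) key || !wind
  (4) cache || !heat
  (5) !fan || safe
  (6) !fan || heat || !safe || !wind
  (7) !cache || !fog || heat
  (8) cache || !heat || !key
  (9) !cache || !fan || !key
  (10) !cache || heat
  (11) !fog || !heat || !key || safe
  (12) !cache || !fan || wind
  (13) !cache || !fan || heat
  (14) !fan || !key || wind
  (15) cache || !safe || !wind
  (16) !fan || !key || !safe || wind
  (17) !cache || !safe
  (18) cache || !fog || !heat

Unit clause (!heat) forces heat = False.
Unit clause (!fog) forces fog = False.
In (!cache || heat) only !cache is left, so cache = False.
Set fan = False.
Set safe = False.
Set key = True.
Set wind = False.
All clauses satisfied.

fan = False, safe = False, heat = False, fog = False, key = True, wind = False, cache = False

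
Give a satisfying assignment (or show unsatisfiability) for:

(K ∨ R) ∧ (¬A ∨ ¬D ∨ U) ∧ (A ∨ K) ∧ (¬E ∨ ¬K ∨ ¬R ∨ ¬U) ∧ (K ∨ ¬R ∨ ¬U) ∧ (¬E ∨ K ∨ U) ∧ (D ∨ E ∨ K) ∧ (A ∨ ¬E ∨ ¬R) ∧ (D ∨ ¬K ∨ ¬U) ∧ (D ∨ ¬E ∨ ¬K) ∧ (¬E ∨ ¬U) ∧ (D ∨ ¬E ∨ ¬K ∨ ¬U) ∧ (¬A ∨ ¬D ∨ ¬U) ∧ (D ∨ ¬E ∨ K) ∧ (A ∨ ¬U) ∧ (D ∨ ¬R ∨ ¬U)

U = False, R = False, K = True, A = False, D = False, E = False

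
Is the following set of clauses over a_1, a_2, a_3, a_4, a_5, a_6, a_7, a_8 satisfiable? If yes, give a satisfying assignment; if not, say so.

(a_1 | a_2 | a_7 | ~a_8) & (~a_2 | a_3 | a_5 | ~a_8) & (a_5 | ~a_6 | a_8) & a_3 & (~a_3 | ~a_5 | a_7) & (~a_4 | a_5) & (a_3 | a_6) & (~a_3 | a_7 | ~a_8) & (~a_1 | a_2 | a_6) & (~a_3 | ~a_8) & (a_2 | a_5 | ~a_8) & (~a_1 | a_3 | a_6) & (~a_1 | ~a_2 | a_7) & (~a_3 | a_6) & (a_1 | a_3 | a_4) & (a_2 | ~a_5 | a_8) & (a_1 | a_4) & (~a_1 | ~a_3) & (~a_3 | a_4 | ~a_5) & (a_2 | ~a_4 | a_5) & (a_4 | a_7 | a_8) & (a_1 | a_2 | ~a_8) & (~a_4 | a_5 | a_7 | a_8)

a_1=F; a_2=T; a_3=T; a_4=T; a_5=T; a_6=T; a_7=T; a_8=F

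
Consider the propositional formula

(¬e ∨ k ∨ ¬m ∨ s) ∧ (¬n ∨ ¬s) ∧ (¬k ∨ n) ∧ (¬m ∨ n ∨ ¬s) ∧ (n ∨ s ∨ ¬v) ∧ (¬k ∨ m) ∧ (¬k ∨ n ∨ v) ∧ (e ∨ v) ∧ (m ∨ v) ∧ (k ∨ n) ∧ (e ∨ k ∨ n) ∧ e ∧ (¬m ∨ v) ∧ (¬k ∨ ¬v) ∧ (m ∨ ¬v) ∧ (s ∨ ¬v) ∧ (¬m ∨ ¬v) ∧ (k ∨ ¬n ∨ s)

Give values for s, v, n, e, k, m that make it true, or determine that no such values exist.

Unsatisfiable

Case m = True:
  (e) forces e = True.
  (¬m ∨ v) forces v = True.
  Clause (¬m ∨ ¬v) is falsified — contradiction.
Case m = False:
  (¬k ∨ m) forces k = False.
  (m ∨ v) forces v = True.
  Clause (m ∨ ¬v) is falsified — contradiction.
Both cases fail, so the formula is unsatisfiable.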